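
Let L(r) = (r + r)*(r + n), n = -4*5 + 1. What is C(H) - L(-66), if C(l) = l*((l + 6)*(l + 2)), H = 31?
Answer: 26631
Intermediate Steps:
n = -19 (n = -20 + 1 = -19)
L(r) = 2*r*(-19 + r) (L(r) = (r + r)*(r - 19) = (2*r)*(-19 + r) = 2*r*(-19 + r))
C(l) = l*(2 + l)*(6 + l) (C(l) = l*((6 + l)*(2 + l)) = l*((2 + l)*(6 + l)) = l*(2 + l)*(6 + l))
C(H) - L(-66) = 31*(12 + 31² + 8*31) - 2*(-66)*(-19 - 66) = 31*(12 + 961 + 248) - 2*(-66)*(-85) = 31*1221 - 1*11220 = 37851 - 11220 = 26631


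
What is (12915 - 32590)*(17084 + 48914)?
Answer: -1298510650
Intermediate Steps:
(12915 - 32590)*(17084 + 48914) = -19675*65998 = -1298510650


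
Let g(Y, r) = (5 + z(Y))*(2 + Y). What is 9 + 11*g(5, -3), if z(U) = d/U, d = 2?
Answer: 2124/5 ≈ 424.80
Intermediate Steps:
z(U) = 2/U
g(Y, r) = (2 + Y)*(5 + 2/Y) (g(Y, r) = (5 + 2/Y)*(2 + Y) = (2 + Y)*(5 + 2/Y))
9 + 11*g(5, -3) = 9 + 11*(12 + 4/5 + 5*5) = 9 + 11*(12 + 4*(⅕) + 25) = 9 + 11*(12 + ⅘ + 25) = 9 + 11*(189/5) = 9 + 2079/5 = 2124/5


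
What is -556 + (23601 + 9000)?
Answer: 32045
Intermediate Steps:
-556 + (23601 + 9000) = -556 + 32601 = 32045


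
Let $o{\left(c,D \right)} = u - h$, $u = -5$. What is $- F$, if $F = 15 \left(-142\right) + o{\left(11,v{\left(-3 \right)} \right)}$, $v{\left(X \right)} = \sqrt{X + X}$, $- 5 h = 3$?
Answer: $\frac{10672}{5} \approx 2134.4$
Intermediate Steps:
$h = - \frac{3}{5}$ ($h = \left(- \frac{1}{5}\right) 3 = - \frac{3}{5} \approx -0.6$)
$v{\left(X \right)} = \sqrt{2} \sqrt{X}$ ($v{\left(X \right)} = \sqrt{2 X} = \sqrt{2} \sqrt{X}$)
$o{\left(c,D \right)} = - \frac{22}{5}$ ($o{\left(c,D \right)} = -5 - - \frac{3}{5} = -5 + \frac{3}{5} = - \frac{22}{5}$)
$F = - \frac{10672}{5}$ ($F = 15 \left(-142\right) - \frac{22}{5} = -2130 - \frac{22}{5} = - \frac{10672}{5} \approx -2134.4$)
$- F = \left(-1\right) \left(- \frac{10672}{5}\right) = \frac{10672}{5}$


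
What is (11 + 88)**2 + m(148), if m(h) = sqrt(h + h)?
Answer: 9801 + 2*sqrt(74) ≈ 9818.2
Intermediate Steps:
m(h) = sqrt(2)*sqrt(h) (m(h) = sqrt(2*h) = sqrt(2)*sqrt(h))
(11 + 88)**2 + m(148) = (11 + 88)**2 + sqrt(2)*sqrt(148) = 99**2 + sqrt(2)*(2*sqrt(37)) = 9801 + 2*sqrt(74)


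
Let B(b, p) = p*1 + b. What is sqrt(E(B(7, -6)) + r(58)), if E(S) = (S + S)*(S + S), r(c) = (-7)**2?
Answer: sqrt(53) ≈ 7.2801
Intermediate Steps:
r(c) = 49
B(b, p) = b + p (B(b, p) = p + b = b + p)
E(S) = 4*S**2 (E(S) = (2*S)*(2*S) = 4*S**2)
sqrt(E(B(7, -6)) + r(58)) = sqrt(4*(7 - 6)**2 + 49) = sqrt(4*1**2 + 49) = sqrt(4*1 + 49) = sqrt(4 + 49) = sqrt(53)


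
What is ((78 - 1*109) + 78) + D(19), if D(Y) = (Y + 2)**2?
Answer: 488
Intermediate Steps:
D(Y) = (2 + Y)**2
((78 - 1*109) + 78) + D(19) = ((78 - 1*109) + 78) + (2 + 19)**2 = ((78 - 109) + 78) + 21**2 = (-31 + 78) + 441 = 47 + 441 = 488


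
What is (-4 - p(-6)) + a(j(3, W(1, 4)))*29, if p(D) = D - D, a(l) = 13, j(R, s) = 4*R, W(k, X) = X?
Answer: 373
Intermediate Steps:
p(D) = 0
(-4 - p(-6)) + a(j(3, W(1, 4)))*29 = (-4 - 1*0) + 13*29 = (-4 + 0) + 377 = -4 + 377 = 373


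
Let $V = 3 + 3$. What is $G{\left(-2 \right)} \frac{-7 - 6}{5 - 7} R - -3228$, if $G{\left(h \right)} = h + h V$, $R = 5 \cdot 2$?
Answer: $2318$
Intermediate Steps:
$V = 6$
$R = 10$
$G{\left(h \right)} = 7 h$ ($G{\left(h \right)} = h + h 6 = h + 6 h = 7 h$)
$G{\left(-2 \right)} \frac{-7 - 6}{5 - 7} R - -3228 = 7 \left(-2\right) \frac{-7 - 6}{5 - 7} \cdot 10 - -3228 = - 14 \left(- \frac{13}{-2}\right) 10 + 3228 = - 14 \left(\left(-13\right) \left(- \frac{1}{2}\right)\right) 10 + 3228 = \left(-14\right) \frac{13}{2} \cdot 10 + 3228 = \left(-91\right) 10 + 3228 = -910 + 3228 = 2318$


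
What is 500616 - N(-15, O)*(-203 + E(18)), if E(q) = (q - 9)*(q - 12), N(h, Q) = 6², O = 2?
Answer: 505980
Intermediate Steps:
N(h, Q) = 36
E(q) = (-12 + q)*(-9 + q) (E(q) = (-9 + q)*(-12 + q) = (-12 + q)*(-9 + q))
500616 - N(-15, O)*(-203 + E(18)) = 500616 - 36*(-203 + (108 + 18² - 21*18)) = 500616 - 36*(-203 + (108 + 324 - 378)) = 500616 - 36*(-203 + 54) = 500616 - 36*(-149) = 500616 - 1*(-5364) = 500616 + 5364 = 505980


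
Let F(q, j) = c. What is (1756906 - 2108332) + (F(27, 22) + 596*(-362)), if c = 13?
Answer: -567165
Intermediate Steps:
F(q, j) = 13
(1756906 - 2108332) + (F(27, 22) + 596*(-362)) = (1756906 - 2108332) + (13 + 596*(-362)) = -351426 + (13 - 215752) = -351426 - 215739 = -567165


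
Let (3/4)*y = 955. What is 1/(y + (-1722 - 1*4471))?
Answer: -3/14759 ≈ -0.00020327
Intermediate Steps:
y = 3820/3 (y = (4/3)*955 = 3820/3 ≈ 1273.3)
1/(y + (-1722 - 1*4471)) = 1/(3820/3 + (-1722 - 1*4471)) = 1/(3820/3 + (-1722 - 4471)) = 1/(3820/3 - 6193) = 1/(-14759/3) = -3/14759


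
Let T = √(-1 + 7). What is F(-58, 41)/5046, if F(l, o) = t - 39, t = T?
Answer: -13/1682 + √6/5046 ≈ -0.0072435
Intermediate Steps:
T = √6 ≈ 2.4495
t = √6 ≈ 2.4495
F(l, o) = -39 + √6 (F(l, o) = √6 - 39 = -39 + √6)
F(-58, 41)/5046 = (-39 + √6)/5046 = (-39 + √6)*(1/5046) = -13/1682 + √6/5046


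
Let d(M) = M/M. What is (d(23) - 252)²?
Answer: 63001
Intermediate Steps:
d(M) = 1
(d(23) - 252)² = (1 - 252)² = (-251)² = 63001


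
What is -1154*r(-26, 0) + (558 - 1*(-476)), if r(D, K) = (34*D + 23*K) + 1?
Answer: 1020016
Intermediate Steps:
r(D, K) = 1 + 23*K + 34*D (r(D, K) = (23*K + 34*D) + 1 = 1 + 23*K + 34*D)
-1154*r(-26, 0) + (558 - 1*(-476)) = -1154*(1 + 23*0 + 34*(-26)) + (558 - 1*(-476)) = -1154*(1 + 0 - 884) + (558 + 476) = -1154*(-883) + 1034 = 1018982 + 1034 = 1020016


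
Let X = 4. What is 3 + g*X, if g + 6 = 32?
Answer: 107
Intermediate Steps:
g = 26 (g = -6 + 32 = 26)
3 + g*X = 3 + 26*4 = 3 + 104 = 107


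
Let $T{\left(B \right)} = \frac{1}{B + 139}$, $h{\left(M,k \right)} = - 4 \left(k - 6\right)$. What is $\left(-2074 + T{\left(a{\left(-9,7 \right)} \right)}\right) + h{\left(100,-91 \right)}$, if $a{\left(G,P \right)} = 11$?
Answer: $- \frac{252899}{150} \approx -1686.0$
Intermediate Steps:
$h{\left(M,k \right)} = 24 - 4 k$ ($h{\left(M,k \right)} = - 4 \left(-6 + k\right) = 24 - 4 k$)
$T{\left(B \right)} = \frac{1}{139 + B}$
$\left(-2074 + T{\left(a{\left(-9,7 \right)} \right)}\right) + h{\left(100,-91 \right)} = \left(-2074 + \frac{1}{139 + 11}\right) + \left(24 - -364\right) = \left(-2074 + \frac{1}{150}\right) + \left(24 + 364\right) = \left(-2074 + \frac{1}{150}\right) + 388 = - \frac{311099}{150} + 388 = - \frac{252899}{150}$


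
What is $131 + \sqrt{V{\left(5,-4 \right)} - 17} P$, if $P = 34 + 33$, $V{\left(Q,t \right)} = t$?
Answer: $131 + 67 i \sqrt{21} \approx 131.0 + 307.03 i$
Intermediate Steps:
$P = 67$
$131 + \sqrt{V{\left(5,-4 \right)} - 17} P = 131 + \sqrt{-4 - 17} \cdot 67 = 131 + \sqrt{-21} \cdot 67 = 131 + i \sqrt{21} \cdot 67 = 131 + 67 i \sqrt{21}$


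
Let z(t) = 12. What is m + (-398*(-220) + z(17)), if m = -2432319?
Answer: -2344747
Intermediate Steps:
m + (-398*(-220) + z(17)) = -2432319 + (-398*(-220) + 12) = -2432319 + (87560 + 12) = -2432319 + 87572 = -2344747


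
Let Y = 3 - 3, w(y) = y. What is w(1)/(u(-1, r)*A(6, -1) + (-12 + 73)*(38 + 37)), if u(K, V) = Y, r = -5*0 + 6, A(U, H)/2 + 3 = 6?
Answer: 1/4575 ≈ 0.00021858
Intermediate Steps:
A(U, H) = 6 (A(U, H) = -6 + 2*6 = -6 + 12 = 6)
r = 6 (r = 0 + 6 = 6)
Y = 0
u(K, V) = 0
w(1)/(u(-1, r)*A(6, -1) + (-12 + 73)*(38 + 37)) = 1/(0*6 + (-12 + 73)*(38 + 37)) = 1/(0 + 61*75) = 1/(0 + 4575) = 1/4575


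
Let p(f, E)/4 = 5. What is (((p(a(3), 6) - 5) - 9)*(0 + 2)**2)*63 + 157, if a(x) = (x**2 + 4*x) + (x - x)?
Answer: 1669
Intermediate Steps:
a(x) = x**2 + 4*x (a(x) = (x**2 + 4*x) + 0 = x**2 + 4*x)
p(f, E) = 20 (p(f, E) = 4*5 = 20)
(((p(a(3), 6) - 5) - 9)*(0 + 2)**2)*63 + 157 = (((20 - 5) - 9)*(0 + 2)**2)*63 + 157 = ((15 - 9)*2**2)*63 + 157 = (6*4)*63 + 157 = 24*63 + 157 = 1512 + 157 = 1669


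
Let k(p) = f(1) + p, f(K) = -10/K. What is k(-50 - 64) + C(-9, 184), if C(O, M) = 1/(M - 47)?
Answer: -16987/137 ≈ -123.99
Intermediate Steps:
C(O, M) = 1/(-47 + M)
k(p) = -10 + p (k(p) = -10/1 + p = -10*1 + p = -10 + p)
k(-50 - 64) + C(-9, 184) = (-10 + (-50 - 64)) + 1/(-47 + 184) = (-10 - 114) + 1/137 = -124 + 1/137 = -16987/137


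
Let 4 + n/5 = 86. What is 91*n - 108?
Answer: 37202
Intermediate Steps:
n = 410 (n = -20 + 5*86 = -20 + 430 = 410)
91*n - 108 = 91*410 - 108 = 37310 - 108 = 37202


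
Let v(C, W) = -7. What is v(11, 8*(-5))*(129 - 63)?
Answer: -462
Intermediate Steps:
v(11, 8*(-5))*(129 - 63) = -7*(129 - 63) = -7*66 = -462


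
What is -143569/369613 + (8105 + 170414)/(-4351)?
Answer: -66607611866/1608186163 ≈ -41.418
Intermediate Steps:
-143569/369613 + (8105 + 170414)/(-4351) = -143569*1/369613 + 178519*(-1/4351) = -143569/369613 - 178519/4351 = -66607611866/1608186163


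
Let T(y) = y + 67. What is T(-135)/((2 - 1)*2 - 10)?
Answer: 17/2 ≈ 8.5000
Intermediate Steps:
T(y) = 67 + y
T(-135)/((2 - 1)*2 - 10) = (67 - 135)/((2 - 1)*2 - 10) = -68/(1*2 - 10) = -68/(2 - 10) = -68/(-8) = -1/8*(-68) = 17/2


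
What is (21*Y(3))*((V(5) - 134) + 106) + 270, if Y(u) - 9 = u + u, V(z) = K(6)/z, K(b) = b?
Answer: -8172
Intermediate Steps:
V(z) = 6/z
Y(u) = 9 + 2*u (Y(u) = 9 + (u + u) = 9 + 2*u)
(21*Y(3))*((V(5) - 134) + 106) + 270 = (21*(9 + 2*3))*((6/5 - 134) + 106) + 270 = (21*(9 + 6))*((6*(1/5) - 134) + 106) + 270 = (21*15)*((6/5 - 134) + 106) + 270 = 315*(-664/5 + 106) + 270 = 315*(-134/5) + 270 = -8442 + 270 = -8172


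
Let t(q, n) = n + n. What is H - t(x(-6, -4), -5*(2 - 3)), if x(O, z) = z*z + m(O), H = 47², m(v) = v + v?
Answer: 2199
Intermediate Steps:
m(v) = 2*v
H = 2209
x(O, z) = z² + 2*O (x(O, z) = z*z + 2*O = z² + 2*O)
t(q, n) = 2*n
H - t(x(-6, -4), -5*(2 - 3)) = 2209 - 2*(-5*(2 - 3)) = 2209 - 2*(-5*(-1)) = 2209 - 2*5 = 2209 - 1*10 = 2209 - 10 = 2199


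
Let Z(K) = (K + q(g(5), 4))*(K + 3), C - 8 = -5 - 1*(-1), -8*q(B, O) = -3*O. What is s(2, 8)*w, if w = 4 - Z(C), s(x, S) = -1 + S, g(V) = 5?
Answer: -483/2 ≈ -241.50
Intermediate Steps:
q(B, O) = 3*O/8 (q(B, O) = -(-3)*O/8 = 3*O/8)
C = 4 (C = 8 + (-5 - 1*(-1)) = 8 + (-5 + 1) = 8 - 4 = 4)
Z(K) = (3 + K)*(3/2 + K) (Z(K) = (K + (3/8)*4)*(K + 3) = (K + 3/2)*(3 + K) = (3/2 + K)*(3 + K) = (3 + K)*(3/2 + K))
w = -69/2 (w = 4 - (9/2 + 4**2 + (9/2)*4) = 4 - (9/2 + 16 + 18) = 4 - 1*77/2 = 4 - 77/2 = -69/2 ≈ -34.500)
s(2, 8)*w = (-1 + 8)*(-69/2) = 7*(-69/2) = -483/2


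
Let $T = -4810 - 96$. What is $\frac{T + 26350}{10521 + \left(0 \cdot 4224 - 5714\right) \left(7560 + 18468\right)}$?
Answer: $- \frac{7148}{49571157} \approx -0.0001442$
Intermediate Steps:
$T = -4906$ ($T = -4810 - 96 = -4906$)
$\frac{T + 26350}{10521 + \left(0 \cdot 4224 - 5714\right) \left(7560 + 18468\right)} = \frac{-4906 + 26350}{10521 + \left(0 \cdot 4224 - 5714\right) \left(7560 + 18468\right)} = \frac{21444}{10521 + \left(0 - 5714\right) 26028} = \frac{21444}{10521 - 148723992} = \frac{21444}{-148713471} = 21444 \left(- \frac{1}{148713471}\right) = - \frac{7148}{49571157}$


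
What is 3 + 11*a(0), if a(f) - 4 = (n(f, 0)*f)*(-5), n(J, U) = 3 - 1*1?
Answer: 47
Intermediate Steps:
n(J, U) = 2 (n(J, U) = 3 - 1 = 2)
a(f) = 4 - 10*f (a(f) = 4 + (2*f)*(-5) = 4 - 10*f)
3 + 11*a(0) = 3 + 11*(4 - 10*0) = 3 + 11*(4 + 0) = 3 + 11*4 = 3 + 44 = 47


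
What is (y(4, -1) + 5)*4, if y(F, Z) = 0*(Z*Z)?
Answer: 20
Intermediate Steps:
y(F, Z) = 0 (y(F, Z) = 0*Z² = 0)
(y(4, -1) + 5)*4 = (0 + 5)*4 = 5*4 = 20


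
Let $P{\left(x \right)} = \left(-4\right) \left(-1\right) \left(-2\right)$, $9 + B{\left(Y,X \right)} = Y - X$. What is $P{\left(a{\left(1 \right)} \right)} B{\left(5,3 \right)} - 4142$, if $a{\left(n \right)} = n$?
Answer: $-4086$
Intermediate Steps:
$B{\left(Y,X \right)} = -9 + Y - X$ ($B{\left(Y,X \right)} = -9 - \left(X - Y\right) = -9 + Y - X$)
$P{\left(x \right)} = -8$ ($P{\left(x \right)} = 4 \left(-2\right) = -8$)
$P{\left(a{\left(1 \right)} \right)} B{\left(5,3 \right)} - 4142 = - 8 \left(-9 + 5 - 3\right) - 4142 = \left(-8\right) \left(-7\right) - 4142 = 56 - 4142 = -4086$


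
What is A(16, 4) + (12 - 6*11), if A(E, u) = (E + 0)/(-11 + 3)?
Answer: -56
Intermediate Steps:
A(E, u) = -E/8 (A(E, u) = E/(-8) = E*(-1/8) = -E/8)
A(16, 4) + (12 - 6*11) = -1/8*16 + (12 - 6*11) = -2 + (12 - 66) = -2 - 54 = -56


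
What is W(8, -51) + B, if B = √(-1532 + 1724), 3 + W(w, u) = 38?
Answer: 35 + 8*√3 ≈ 48.856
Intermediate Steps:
W(w, u) = 35 (W(w, u) = -3 + 38 = 35)
B = 8*√3 (B = √192 = 8*√3 ≈ 13.856)
W(8, -51) + B = 35 + 8*√3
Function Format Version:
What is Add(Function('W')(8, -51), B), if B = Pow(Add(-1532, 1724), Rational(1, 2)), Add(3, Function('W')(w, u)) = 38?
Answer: Add(35, Mul(8, Pow(3, Rational(1, 2)))) ≈ 48.856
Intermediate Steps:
Function('W')(w, u) = 35 (Function('W')(w, u) = Add(-3, 38) = 35)
B = Mul(8, Pow(3, Rational(1, 2))) (B = Pow(192, Rational(1, 2)) = Mul(8, Pow(3, Rational(1, 2))) ≈ 13.856)
Add(Function('W')(8, -51), B) = Add(35, Mul(8, Pow(3, Rational(1, 2))))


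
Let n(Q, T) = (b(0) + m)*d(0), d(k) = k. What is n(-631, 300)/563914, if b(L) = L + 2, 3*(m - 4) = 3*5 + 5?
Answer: 0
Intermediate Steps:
m = 32/3 (m = 4 + (3*5 + 5)/3 = 4 + (15 + 5)/3 = 4 + (1/3)*20 = 4 + 20/3 = 32/3 ≈ 10.667)
b(L) = 2 + L
n(Q, T) = 0 (n(Q, T) = ((2 + 0) + 32/3)*0 = (2 + 32/3)*0 = (38/3)*0 = 0)
n(-631, 300)/563914 = 0/563914 = 0*(1/563914) = 0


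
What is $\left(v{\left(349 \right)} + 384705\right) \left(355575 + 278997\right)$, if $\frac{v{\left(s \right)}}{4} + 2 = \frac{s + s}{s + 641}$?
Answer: $\frac{13426585386788}{55} \approx 2.4412 \cdot 10^{11}$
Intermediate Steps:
$v{\left(s \right)} = -8 + \frac{8 s}{641 + s}$ ($v{\left(s \right)} = -8 + 4 \frac{s + s}{s + 641} = -8 + 4 \frac{2 s}{641 + s} = -8 + \frac{8 s}{641 + s}$)
$\left(v{\left(349 \right)} + 384705\right) \left(355575 + 278997\right) = \left(- \frac{5128}{641 + 349} + 384705\right) \left(355575 + 278997\right) = \left(- \frac{5128}{990} + 384705\right) 634572 = \left(\left(-5128\right) \frac{1}{990} + 384705\right) 634572 = \left(- \frac{2564}{495} + 384705\right) 634572 = \frac{190426411}{495} \cdot 634572 = \frac{13426585386788}{55}$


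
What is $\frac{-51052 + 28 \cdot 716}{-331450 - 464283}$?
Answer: $\frac{31004}{795733} \approx 0.038963$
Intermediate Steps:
$\frac{-51052 + 28 \cdot 716}{-331450 - 464283} = \frac{-51052 + 20048}{-795733} = \left(-31004\right) \left(- \frac{1}{795733}\right) = \frac{31004}{795733}$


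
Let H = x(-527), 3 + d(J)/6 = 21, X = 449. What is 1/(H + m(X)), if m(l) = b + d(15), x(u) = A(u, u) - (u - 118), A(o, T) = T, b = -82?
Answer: 1/144 ≈ 0.0069444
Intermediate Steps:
d(J) = 108 (d(J) = -18 + 6*21 = -18 + 126 = 108)
x(u) = 118 (x(u) = u - (u - 118) = u - (-118 + u) = u + (118 - u) = 118)
m(l) = 26 (m(l) = -82 + 108 = 26)
H = 118
1/(H + m(X)) = 1/(118 + 26) = 1/144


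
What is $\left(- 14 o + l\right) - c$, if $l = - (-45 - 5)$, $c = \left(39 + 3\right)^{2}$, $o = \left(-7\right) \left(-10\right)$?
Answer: $-2694$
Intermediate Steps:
$o = 70$
$c = 1764$ ($c = 42^{2} = 1764$)
$l = 50$ ($l = - (-45 - 5) = \left(-1\right) \left(-50\right) = 50$)
$\left(- 14 o + l\right) - c = \left(\left(-14\right) 70 + 50\right) - 1764 = \left(-980 + 50\right) - 1764 = -930 - 1764 = -2694$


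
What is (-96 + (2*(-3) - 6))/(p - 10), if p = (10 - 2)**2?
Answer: -2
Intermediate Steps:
p = 64 (p = 8**2 = 64)
(-96 + (2*(-3) - 6))/(p - 10) = (-96 + (2*(-3) - 6))/(64 - 10) = (-96 + (-6 - 6))/54 = (-96 - 12)*(1/54) = -108*1/54 = -2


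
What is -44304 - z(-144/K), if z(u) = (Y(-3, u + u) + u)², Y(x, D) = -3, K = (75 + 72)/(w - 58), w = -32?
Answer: -123787833/2401 ≈ -51557.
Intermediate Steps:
K = -49/30 (K = (75 + 72)/(-32 - 58) = 147/(-90) = 147*(-1/90) = -49/30 ≈ -1.6333)
z(u) = (-3 + u)²
-44304 - z(-144/K) = -44304 - (-3 - 144/(-49/30))² = -44304 - (-3 - 144*(-30/49))² = -44304 - (-3 + 4320/49)² = -44304 - (4173/49)² = -44304 - 1*17413929/2401 = -44304 - 17413929/2401 = -123787833/2401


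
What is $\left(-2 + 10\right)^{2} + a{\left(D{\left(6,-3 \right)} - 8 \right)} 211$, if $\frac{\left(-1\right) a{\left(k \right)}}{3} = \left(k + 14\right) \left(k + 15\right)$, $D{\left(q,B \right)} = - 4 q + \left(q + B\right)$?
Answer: $-132866$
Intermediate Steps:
$D{\left(q,B \right)} = B - 3 q$ ($D{\left(q,B \right)} = - 4 q + \left(B + q\right) = B - 3 q$)
$a{\left(k \right)} = - 3 \left(14 + k\right) \left(15 + k\right)$ ($a{\left(k \right)} = - 3 \left(k + 14\right) \left(k + 15\right) = - 3 \left(14 + k\right) \left(15 + k\right)$)
$\left(-2 + 10\right)^{2} + a{\left(D{\left(6,-3 \right)} - 8 \right)} 211 = \left(-2 + 10\right)^{2} + \left(-630 - 87 \left(\left(-3 - 18\right) - 8\right) - 3 \left(\left(-3 - 18\right) - 8\right)^{2}\right) 211 = 8^{2} + \left(-630 - 87 \left(\left(-3 - 18\right) - 8\right) - 3 \left(\left(-3 - 18\right) - 8\right)^{2}\right) 211 = 64 + \left(-630 - 87 \left(-21 - 8\right) - 3 \left(-21 - 8\right)^{2}\right) 211 = 64 + \left(-630 - -2523 - 3 \left(-29\right)^{2}\right) 211 = 64 + \left(-630 + 2523 - 2523\right) 211 = 64 - 132930 = -132866$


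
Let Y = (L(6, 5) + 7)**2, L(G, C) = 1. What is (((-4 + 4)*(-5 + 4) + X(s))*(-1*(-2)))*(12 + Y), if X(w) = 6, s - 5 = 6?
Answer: 912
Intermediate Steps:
s = 11 (s = 5 + 6 = 11)
Y = 64 (Y = (1 + 7)**2 = 8**2 = 64)
(((-4 + 4)*(-5 + 4) + X(s))*(-1*(-2)))*(12 + Y) = (((-4 + 4)*(-5 + 4) + 6)*(-1*(-2)))*(12 + 64) = ((0*(-1) + 6)*2)*76 = ((0 + 6)*2)*76 = (6*2)*76 = 12*76 = 912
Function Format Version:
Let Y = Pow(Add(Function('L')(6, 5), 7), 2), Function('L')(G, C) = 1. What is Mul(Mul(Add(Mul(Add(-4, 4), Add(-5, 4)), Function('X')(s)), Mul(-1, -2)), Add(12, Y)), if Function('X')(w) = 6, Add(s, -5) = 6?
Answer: 912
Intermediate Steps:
s = 11 (s = Add(5, 6) = 11)
Y = 64 (Y = Pow(Add(1, 7), 2) = Pow(8, 2) = 64)
Mul(Mul(Add(Mul(Add(-4, 4), Add(-5, 4)), Function('X')(s)), Mul(-1, -2)), Add(12, Y)) = Mul(Mul(Add(Mul(Add(-4, 4), Add(-5, 4)), 6), Mul(-1, -2)), Add(12, 64)) = Mul(Mul(Add(Mul(0, -1), 6), 2), 76) = Mul(Mul(Add(0, 6), 2), 76) = Mul(Mul(6, 2), 76) = Mul(12, 76) = 912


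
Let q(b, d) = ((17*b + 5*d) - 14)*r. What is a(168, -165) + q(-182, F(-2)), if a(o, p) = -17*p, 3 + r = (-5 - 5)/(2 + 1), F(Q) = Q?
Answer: 67657/3 ≈ 22552.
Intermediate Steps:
r = -19/3 (r = -3 + (-5 - 5)/(2 + 1) = -3 - 10/3 = -19/3 ≈ -6.3333)
q(b, d) = 266/3 - 323*b/3 - 95*d/3 (q(b, d) = ((17*b + 5*d) - 14)*(-19/3) = ((5*d + 17*b) - 14)*(-19/3) = (-14 + 5*d + 17*b)*(-19/3) = 266/3 - 323*b/3 - 95*d/3)
a(168, -165) + q(-182, F(-2)) = -17*(-165) + (266/3 - 323/3*(-182) - 95/3*(-2)) = 2805 + (266/3 + 58786/3 + 190/3) = 2805 + 59242/3 = 67657/3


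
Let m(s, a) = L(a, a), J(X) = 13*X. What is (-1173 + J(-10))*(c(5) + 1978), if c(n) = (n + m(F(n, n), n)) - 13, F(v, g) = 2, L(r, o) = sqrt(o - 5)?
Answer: -2566910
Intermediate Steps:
L(r, o) = sqrt(-5 + o)
m(s, a) = sqrt(-5 + a)
c(n) = -13 + n + sqrt(-5 + n) (c(n) = (n + sqrt(-5 + n)) - 13 = -13 + n + sqrt(-5 + n))
(-1173 + J(-10))*(c(5) + 1978) = (-1173 + 13*(-10))*((-13 + 5 + sqrt(-5 + 5)) + 1978) = (-1173 - 130)*((-13 + 5 + sqrt(0)) + 1978) = -1303*((-13 + 5 + 0) + 1978) = -1303*(-8 + 1978) = -1303*1970 = -2566910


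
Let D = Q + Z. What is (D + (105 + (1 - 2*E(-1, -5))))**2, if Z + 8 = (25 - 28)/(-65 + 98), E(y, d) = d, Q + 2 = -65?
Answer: 202500/121 ≈ 1673.6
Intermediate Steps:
Q = -67 (Q = -2 - 65 = -67)
Z = -89/11 (Z = -8 + (25 - 28)/(-65 + 98) = -8 - 3/33 = -8 - 3*1/33 = -8 - 1/11 = -89/11 ≈ -8.0909)
D = -826/11 (D = -67 - 89/11 = -826/11 ≈ -75.091)
(D + (105 + (1 - 2*E(-1, -5))))**2 = (-826/11 + (105 + (1 - 2*(-5))))**2 = (-826/11 + (105 + (1 + 10)))**2 = (-826/11 + (105 + 11))**2 = (-826/11 + 116)**2 = (450/11)**2 = 202500/121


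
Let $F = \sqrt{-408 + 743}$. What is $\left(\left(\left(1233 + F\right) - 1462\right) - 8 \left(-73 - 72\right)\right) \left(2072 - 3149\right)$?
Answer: $-1002687 - 1077 \sqrt{335} \approx -1.0224 \cdot 10^{6}$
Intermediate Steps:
$F = \sqrt{335} \approx 18.303$
$\left(\left(\left(1233 + F\right) - 1462\right) - 8 \left(-73 - 72\right)\right) \left(2072 - 3149\right) = \left(\left(\left(1233 + \sqrt{335}\right) - 1462\right) - 8 \left(-73 - 72\right)\right) \left(2072 - 3149\right) = \left(\left(-229 + \sqrt{335}\right) - -1160\right) \left(-1077\right) = \left(\left(-229 + \sqrt{335}\right) + 1160\right) \left(-1077\right) = \left(931 + \sqrt{335}\right) \left(-1077\right) = -1002687 - 1077 \sqrt{335}$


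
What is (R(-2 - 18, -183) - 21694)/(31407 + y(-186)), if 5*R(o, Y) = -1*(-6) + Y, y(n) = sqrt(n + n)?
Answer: -1137425443/1644000035 + 217294*I*sqrt(93)/4932000105 ≈ -0.69186 + 0.00042488*I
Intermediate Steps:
y(n) = sqrt(2)*sqrt(n) (y(n) = sqrt(2*n) = sqrt(2)*sqrt(n))
R(o, Y) = 6/5 + Y/5 (R(o, Y) = (-1*(-6) + Y)/5 = (6 + Y)/5 = 6/5 + Y/5)
(R(-2 - 18, -183) - 21694)/(31407 + y(-186)) = ((6/5 + (1/5)*(-183)) - 21694)/(31407 + sqrt(2)*sqrt(-186)) = ((6/5 - 183/5) - 21694)/(31407 + sqrt(2)*(I*sqrt(186))) = (-177/5 - 21694)/(31407 + 2*I*sqrt(93)) = -108647/(5*(31407 + 2*I*sqrt(93)))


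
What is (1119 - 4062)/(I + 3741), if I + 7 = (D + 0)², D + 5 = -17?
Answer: -981/1406 ≈ -0.69772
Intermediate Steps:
D = -22 (D = -5 - 17 = -22)
I = 477 (I = -7 + (-22 + 0)² = -7 + (-22)² = -7 + 484 = 477)
(1119 - 4062)/(I + 3741) = (1119 - 4062)/(477 + 3741) = -2943/4218 = -2943*1/4218 = -981/1406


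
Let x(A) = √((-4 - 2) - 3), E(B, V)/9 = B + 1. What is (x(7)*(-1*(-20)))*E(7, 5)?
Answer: 4320*I ≈ 4320.0*I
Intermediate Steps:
E(B, V) = 9 + 9*B (E(B, V) = 9*(B + 1) = 9*(1 + B) = 9 + 9*B)
x(A) = 3*I (x(A) = √(-6 - 3) = √(-9) = 3*I)
(x(7)*(-1*(-20)))*E(7, 5) = ((3*I)*(-1*(-20)))*(9 + 9*7) = ((3*I)*20)*(9 + 63) = (60*I)*72 = 4320*I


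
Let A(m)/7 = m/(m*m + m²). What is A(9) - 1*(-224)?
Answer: 4039/18 ≈ 224.39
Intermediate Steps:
A(m) = 7/(2*m) (A(m) = 7*(m/(m*m + m²)) = 7*(m/(m² + m²)) = 7*(m/((2*m²))) = 7*(m*(1/(2*m²))) = 7*(1/(2*m)) = 7/(2*m))
A(9) - 1*(-224) = (7/2)/9 - 1*(-224) = (7/2)*(⅑) + 224 = 7/18 + 224 = 4039/18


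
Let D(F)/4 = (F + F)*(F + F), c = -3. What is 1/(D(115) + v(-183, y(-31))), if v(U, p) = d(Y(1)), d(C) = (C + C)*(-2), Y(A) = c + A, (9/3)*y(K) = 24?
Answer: 1/211608 ≈ 4.7257e-6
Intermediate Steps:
y(K) = 8 (y(K) = (⅓)*24 = 8)
Y(A) = -3 + A
d(C) = -4*C (d(C) = (2*C)*(-2) = -4*C)
v(U, p) = 8 (v(U, p) = -4*(-3 + 1) = -4*(-2) = 8)
D(F) = 16*F² (D(F) = 4*((F + F)*(F + F)) = 4*((2*F)*(2*F)) = 4*(4*F²) = 16*F²)
1/(D(115) + v(-183, y(-31))) = 1/(16*115² + 8) = 1/(16*13225 + 8) = 1/(211600 + 8) = 1/211608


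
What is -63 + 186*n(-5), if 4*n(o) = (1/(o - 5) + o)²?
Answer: 229293/200 ≈ 1146.5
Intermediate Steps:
n(o) = (o + 1/(-5 + o))²/4 (n(o) = (1/(o - 5) + o)²/4 = (1/(-5 + o) + o)²/4 = (o + 1/(-5 + o))²/4)
-63 + 186*n(-5) = -63 + 186*((1 + (-5)² - 5*(-5))²/(4*(-5 - 5)²)) = -63 + 186*((¼)*(1 + 25 + 25)²/(-10)²) = -63 + 186*((¼)*(1/100)*51²) = -63 + 186*((¼)*(1/100)*2601) = -63 + 186*(2601/400) = -63 + 241893/200 = 229293/200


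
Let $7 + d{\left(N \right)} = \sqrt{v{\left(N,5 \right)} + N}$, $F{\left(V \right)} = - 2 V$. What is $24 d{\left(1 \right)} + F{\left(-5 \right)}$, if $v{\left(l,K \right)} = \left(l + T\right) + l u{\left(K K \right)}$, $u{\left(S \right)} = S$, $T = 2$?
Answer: $-158 + 24 \sqrt{29} \approx -28.756$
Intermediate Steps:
$v{\left(l,K \right)} = 2 + l + l K^{2}$ ($v{\left(l,K \right)} = \left(l + 2\right) + l K K = \left(2 + l\right) + l K^{2} = 2 + l + l K^{2}$)
$d{\left(N \right)} = -7 + \sqrt{2 + 27 N}$ ($d{\left(N \right)} = -7 + \sqrt{\left(2 + N + N 5^{2}\right) + N} = -7 + \sqrt{\left(2 + N + N 25\right) + N} = -7 + \sqrt{\left(2 + N + 25 N\right) + N} = -7 + \sqrt{\left(2 + 26 N\right) + N} = -7 + \sqrt{2 + 27 N}$)
$24 d{\left(1 \right)} + F{\left(-5 \right)} = 24 \left(-7 + \sqrt{2 + 27 \cdot 1}\right) - -10 = 24 \left(-7 + \sqrt{2 + 27}\right) + 10 = 24 \left(-7 + \sqrt{29}\right) + 10 = \left(-168 + 24 \sqrt{29}\right) + 10 = -158 + 24 \sqrt{29}$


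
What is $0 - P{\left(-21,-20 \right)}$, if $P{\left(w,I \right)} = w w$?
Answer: $-441$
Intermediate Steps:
$P{\left(w,I \right)} = w^{2}$
$0 - P{\left(-21,-20 \right)} = 0 - \left(-21\right)^{2} = 0 - 441 = -441$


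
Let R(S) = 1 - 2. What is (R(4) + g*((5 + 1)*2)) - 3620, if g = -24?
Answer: -3909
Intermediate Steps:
R(S) = -1
(R(4) + g*((5 + 1)*2)) - 3620 = (-1 - 24*(5 + 1)*2) - 3620 = (-1 - 144*2) - 3620 = (-1 - 24*12) - 3620 = (-1 - 288) - 3620 = -289 - 3620 = -3909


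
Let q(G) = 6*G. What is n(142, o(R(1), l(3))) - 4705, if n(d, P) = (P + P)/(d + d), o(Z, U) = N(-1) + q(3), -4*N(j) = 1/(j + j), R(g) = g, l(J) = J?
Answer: -5344735/1136 ≈ -4704.9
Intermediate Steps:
N(j) = -1/(8*j) (N(j) = -1/(4*(j + j)) = -1/(2*j)/4 = -1/(8*j))
o(Z, U) = 145/8 (o(Z, U) = -1/8/(-1) + 6*3 = -1/8*(-1) + 18 = 1/8 + 18 = 145/8)
n(d, P) = P/d (n(d, P) = (2*P)/((2*d)) = (2*P)*(1/(2*d)) = P/d)
n(142, o(R(1), l(3))) - 4705 = (145/8)/142 - 4705 = (145/8)*(1/142) - 4705 = 145/1136 - 4705 = -5344735/1136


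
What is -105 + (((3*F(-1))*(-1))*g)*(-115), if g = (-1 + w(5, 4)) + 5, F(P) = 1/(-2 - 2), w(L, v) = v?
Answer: -795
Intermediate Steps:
F(P) = -¼ (F(P) = 1/(-4) = -¼)
g = 8 (g = (-1 + 4) + 5 = 3 + 5 = 8)
-105 + (((3*F(-1))*(-1))*g)*(-115) = -105 + (((3*(-¼))*(-1))*8)*(-115) = -105 + (-¾*(-1)*8)*(-115) = -105 + ((¾)*8)*(-115) = -105 + 6*(-115) = -105 - 690 = -795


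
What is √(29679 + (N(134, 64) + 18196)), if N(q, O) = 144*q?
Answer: √67171 ≈ 259.17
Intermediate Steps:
√(29679 + (N(134, 64) + 18196)) = √(29679 + (144*134 + 18196)) = √(29679 + (19296 + 18196)) = √(29679 + 37492) = √67171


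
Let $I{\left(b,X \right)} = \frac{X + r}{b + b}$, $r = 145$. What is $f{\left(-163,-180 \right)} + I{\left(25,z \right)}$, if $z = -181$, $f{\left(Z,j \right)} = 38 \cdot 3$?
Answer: $\frac{2832}{25} \approx 113.28$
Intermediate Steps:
$f{\left(Z,j \right)} = 114$
$I{\left(b,X \right)} = \frac{145 + X}{2 b}$ ($I{\left(b,X \right)} = \frac{X + 145}{b + b} = \frac{145 + X}{2 b}$)
$f{\left(-163,-180 \right)} + I{\left(25,z \right)} = 114 + \frac{145 - 181}{2 \cdot 25} = 114 + \frac{1}{2} \cdot \frac{1}{25} \left(-36\right) = 114 - \frac{18}{25} = \frac{2832}{25}$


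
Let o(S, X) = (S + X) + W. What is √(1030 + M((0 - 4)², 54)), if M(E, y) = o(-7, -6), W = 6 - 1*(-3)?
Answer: 3*√114 ≈ 32.031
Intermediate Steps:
W = 9 (W = 6 + 3 = 9)
o(S, X) = 9 + S + X (o(S, X) = (S + X) + 9 = 9 + S + X)
M(E, y) = -4 (M(E, y) = 9 - 7 - 6 = -4)
√(1030 + M((0 - 4)², 54)) = √(1030 - 4) = √1026 = 3*√114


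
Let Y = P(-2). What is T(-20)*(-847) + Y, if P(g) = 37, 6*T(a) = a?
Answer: 8581/3 ≈ 2860.3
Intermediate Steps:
T(a) = a/6
Y = 37
T(-20)*(-847) + Y = ((⅙)*(-20))*(-847) + 37 = -10/3*(-847) + 37 = 8470/3 + 37 = 8581/3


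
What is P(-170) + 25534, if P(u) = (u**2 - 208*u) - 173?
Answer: 89621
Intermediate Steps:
P(u) = -173 + u**2 - 208*u
P(-170) + 25534 = (-173 + (-170)**2 - 208*(-170)) + 25534 = (-173 + 28900 + 35360) + 25534 = 64087 + 25534 = 89621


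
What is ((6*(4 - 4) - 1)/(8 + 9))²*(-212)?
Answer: -212/289 ≈ -0.73356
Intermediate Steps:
((6*(4 - 4) - 1)/(8 + 9))²*(-212) = ((6*0 - 1)/17)²*(-212) = ((0 - 1)*(1/17))²*(-212) = (-1*1/17)²*(-212) = (-1/17)²*(-212) = (1/289)*(-212) = -212/289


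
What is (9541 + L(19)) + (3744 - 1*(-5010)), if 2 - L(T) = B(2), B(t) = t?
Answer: 18295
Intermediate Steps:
L(T) = 0 (L(T) = 2 - 1*2 = 2 - 2 = 0)
(9541 + L(19)) + (3744 - 1*(-5010)) = (9541 + 0) + (3744 - 1*(-5010)) = 9541 + (3744 + 5010) = 9541 + 8754 = 18295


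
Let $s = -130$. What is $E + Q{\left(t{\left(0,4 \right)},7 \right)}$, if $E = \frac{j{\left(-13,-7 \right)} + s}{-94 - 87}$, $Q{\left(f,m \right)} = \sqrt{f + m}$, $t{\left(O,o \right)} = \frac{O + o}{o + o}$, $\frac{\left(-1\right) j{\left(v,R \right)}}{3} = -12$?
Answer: $\frac{94}{181} + \frac{\sqrt{30}}{2} \approx 3.2579$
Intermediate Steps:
$j{\left(v,R \right)} = 36$ ($j{\left(v,R \right)} = \left(-3\right) \left(-12\right) = 36$)
$t{\left(O,o \right)} = \frac{O + o}{2 o}$
$E = \frac{94}{181}$ ($E = \frac{36 - 130}{-94 - 87} = - \frac{94}{-181} = \left(-94\right) \left(- \frac{1}{181}\right) = \frac{94}{181} \approx 0.51934$)
$E + Q{\left(t{\left(0,4 \right)},7 \right)} = \frac{94}{181} + \sqrt{\frac{0 + 4}{2 \cdot 4} + 7} = \frac{94}{181} + \sqrt{\frac{1}{2} \cdot \frac{1}{4} \cdot 4 + 7} = \frac{94}{181} + \sqrt{\frac{1}{2} + 7} = \frac{94}{181} + \sqrt{\frac{15}{2}} = \frac{94}{181} + \frac{\sqrt{30}}{2}$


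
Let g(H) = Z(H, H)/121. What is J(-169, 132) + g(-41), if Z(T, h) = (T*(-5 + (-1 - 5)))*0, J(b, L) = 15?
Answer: 15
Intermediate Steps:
Z(T, h) = 0 (Z(T, h) = (T*(-5 - 6))*0 = (T*(-11))*0 = -11*T*0 = 0)
g(H) = 0 (g(H) = 0/121 = 0*(1/121) = 0)
J(-169, 132) + g(-41) = 15 + 0 = 15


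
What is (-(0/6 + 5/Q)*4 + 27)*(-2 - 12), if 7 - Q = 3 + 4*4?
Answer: -1204/3 ≈ -401.33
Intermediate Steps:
Q = -12 (Q = 7 - (3 + 4*4) = 7 - (3 + 16) = 7 - 1*19 = 7 - 19 = -12)
(-(0/6 + 5/Q)*4 + 27)*(-2 - 12) = (-(0/6 + 5/(-12))*4 + 27)*(-2 - 12) = (-(0*(1/6) + 5*(-1/12))*4 + 27)*(-14) = (-(0 - 5/12)*4 + 27)*(-14) = (-1*(-5/12)*4 + 27)*(-14) = ((5/12)*4 + 27)*(-14) = (5/3 + 27)*(-14) = (86/3)*(-14) = -1204/3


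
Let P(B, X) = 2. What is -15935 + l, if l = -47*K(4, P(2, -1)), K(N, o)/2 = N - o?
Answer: -16123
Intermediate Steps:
K(N, o) = -2*o + 2*N (K(N, o) = 2*(N - o) = -2*o + 2*N)
l = -188 (l = -47*(-2*2 + 2*4) = -47*(-4 + 8) = -47*4 = -188)
-15935 + l = -15935 - 188 = -16123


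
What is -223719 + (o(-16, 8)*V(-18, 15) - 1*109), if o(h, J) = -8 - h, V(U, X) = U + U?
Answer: -224116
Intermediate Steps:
V(U, X) = 2*U
-223719 + (o(-16, 8)*V(-18, 15) - 1*109) = -223719 + ((-8 - 1*(-16))*(2*(-18)) - 1*109) = -223719 + ((-8 + 16)*(-36) - 109) = -223719 + (8*(-36) - 109) = -223719 + (-288 - 109) = -223719 - 397 = -224116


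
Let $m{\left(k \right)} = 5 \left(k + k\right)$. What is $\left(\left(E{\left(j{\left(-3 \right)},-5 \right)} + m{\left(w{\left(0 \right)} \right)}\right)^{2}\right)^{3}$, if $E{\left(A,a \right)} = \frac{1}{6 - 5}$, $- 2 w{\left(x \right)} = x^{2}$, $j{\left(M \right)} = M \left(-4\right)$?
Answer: $1$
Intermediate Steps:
$j{\left(M \right)} = - 4 M$
$w{\left(x \right)} = - \frac{x^{2}}{2}$
$E{\left(A,a \right)} = 1$ ($E{\left(A,a \right)} = 1^{-1} = 1$)
$m{\left(k \right)} = 10 k$ ($m{\left(k \right)} = 5 \cdot 2 k = 10 k$)
$\left(\left(E{\left(j{\left(-3 \right)},-5 \right)} + m{\left(w{\left(0 \right)} \right)}\right)^{2}\right)^{3} = \left(\left(1 + 10 \left(- \frac{0^{2}}{2}\right)\right)^{2}\right)^{3} = \left(\left(1 + 10 \left(\left(- \frac{1}{2}\right) 0\right)\right)^{2}\right)^{3} = \left(\left(1 + 10 \cdot 0\right)^{2}\right)^{3} = \left(\left(1 + 0\right)^{2}\right)^{3} = \left(1^{2}\right)^{3} = 1^{3} = 1$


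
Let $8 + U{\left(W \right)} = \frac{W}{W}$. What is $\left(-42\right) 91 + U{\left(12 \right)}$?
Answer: $-3829$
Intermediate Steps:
$U{\left(W \right)} = -7$ ($U{\left(W \right)} = -8 + \frac{W}{W} = -8 + 1 = -7$)
$\left(-42\right) 91 + U{\left(12 \right)} = \left(-42\right) 91 - 7 = -3822 - 7 = -3829$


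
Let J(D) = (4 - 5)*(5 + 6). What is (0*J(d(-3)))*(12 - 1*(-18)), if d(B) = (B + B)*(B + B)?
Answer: 0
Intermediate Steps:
d(B) = 4*B² (d(B) = (2*B)*(2*B) = 4*B²)
J(D) = -11 (J(D) = -1*11 = -11)
(0*J(d(-3)))*(12 - 1*(-18)) = (0*(-11))*(12 - 1*(-18)) = 0*(12 + 18) = 0*30 = 0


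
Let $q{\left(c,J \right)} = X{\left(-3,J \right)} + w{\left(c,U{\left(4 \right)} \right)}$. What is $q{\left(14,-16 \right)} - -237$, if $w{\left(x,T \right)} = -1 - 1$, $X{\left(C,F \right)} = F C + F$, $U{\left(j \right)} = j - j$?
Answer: $267$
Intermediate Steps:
$U{\left(j \right)} = 0$
$X{\left(C,F \right)} = F + C F$ ($X{\left(C,F \right)} = C F + F = F + C F$)
$w{\left(x,T \right)} = -2$ ($w{\left(x,T \right)} = -1 - 1 = -2$)
$q{\left(c,J \right)} = -2 - 2 J$ ($q{\left(c,J \right)} = J \left(1 - 3\right) - 2 = J \left(-2\right) - 2 = - 2 J - 2 = -2 - 2 J$)
$q{\left(14,-16 \right)} - -237 = \left(-2 - -32\right) - -237 = \left(-2 + 32\right) + 237 = 30 + 237 = 267$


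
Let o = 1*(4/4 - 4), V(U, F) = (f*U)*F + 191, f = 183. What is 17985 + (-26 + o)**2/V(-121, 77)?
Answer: 30661186859/1704820 ≈ 17985.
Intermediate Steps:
V(U, F) = 191 + 183*F*U (V(U, F) = (183*U)*F + 191 = 183*F*U + 191 = 191 + 183*F*U)
o = -3 (o = 1*(4*(1/4) - 4) = 1*(1 - 4) = 1*(-3) = -3)
17985 + (-26 + o)**2/V(-121, 77) = 17985 + (-26 - 3)**2/(191 + 183*77*(-121)) = 17985 + (-29)**2/(191 - 1705011) = 17985 + 841/(-1704820) = 17985 + 841*(-1/1704820) = 17985 - 841/1704820 = 30661186859/1704820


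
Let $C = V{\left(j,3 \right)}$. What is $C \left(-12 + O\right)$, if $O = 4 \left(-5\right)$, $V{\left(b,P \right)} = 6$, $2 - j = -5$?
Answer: $-192$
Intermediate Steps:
$j = 7$ ($j = 2 - -5 = 2 + 5 = 7$)
$C = 6$
$O = -20$
$C \left(-12 + O\right) = 6 \left(-12 - 20\right) = 6 \left(-32\right) = -192$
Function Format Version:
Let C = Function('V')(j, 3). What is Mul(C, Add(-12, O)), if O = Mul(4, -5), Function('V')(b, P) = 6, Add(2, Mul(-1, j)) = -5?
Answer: -192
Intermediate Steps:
j = 7 (j = Add(2, Mul(-1, -5)) = Add(2, 5) = 7)
C = 6
O = -20
Mul(C, Add(-12, O)) = Mul(6, Add(-12, -20)) = Mul(6, -32) = -192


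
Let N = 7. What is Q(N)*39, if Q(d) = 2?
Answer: 78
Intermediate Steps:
Q(N)*39 = 2*39 = 78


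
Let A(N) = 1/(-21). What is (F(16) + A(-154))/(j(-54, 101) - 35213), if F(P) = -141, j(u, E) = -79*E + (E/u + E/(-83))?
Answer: 4425228/1355202667 ≈ 0.0032654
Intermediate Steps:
j(u, E) = -6558*E/83 + E/u (j(u, E) = -79*E + (E/u + E*(-1/83)) = -79*E + (E/u - E/83) = -79*E + (-E/83 + E/u) = -6558*E/83 + E/u)
A(N) = -1/21
(F(16) + A(-154))/(j(-54, 101) - 35213) = (-141 - 1/21)/((-6558/83*101 + 101/(-54)) - 35213) = -2962/(21*((-662358/83 + 101*(-1/54)) - 35213)) = -2962/(21*((-662358/83 - 101/54) - 35213)) = -2962/(21*(-35775715/4482 - 35213)) = -2962/(21*(-193600381/4482)) = -2962/21*(-4482/193600381) = 4425228/1355202667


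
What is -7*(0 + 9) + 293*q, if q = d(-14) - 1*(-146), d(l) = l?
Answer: 38613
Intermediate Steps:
q = 132 (q = -14 - 1*(-146) = -14 + 146 = 132)
-7*(0 + 9) + 293*q = -7*(0 + 9) + 293*132 = -7*9 + 38676 = -63 + 38676 = 38613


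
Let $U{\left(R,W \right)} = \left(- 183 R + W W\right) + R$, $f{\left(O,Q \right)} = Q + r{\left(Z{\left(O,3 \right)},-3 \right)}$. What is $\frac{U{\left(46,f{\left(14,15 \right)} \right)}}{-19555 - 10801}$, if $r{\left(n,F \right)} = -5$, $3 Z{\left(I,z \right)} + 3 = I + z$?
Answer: $\frac{2068}{7589} \approx 0.2725$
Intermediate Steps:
$Z{\left(I,z \right)} = -1 + \frac{I}{3} + \frac{z}{3}$ ($Z{\left(I,z \right)} = -1 + \frac{I + z}{3} = -1 + \left(\frac{I}{3} + \frac{z}{3}\right) = -1 + \frac{I}{3} + \frac{z}{3}$)
$f{\left(O,Q \right)} = -5 + Q$ ($f{\left(O,Q \right)} = Q - 5 = -5 + Q$)
$U{\left(R,W \right)} = W^{2} - 182 R$ ($U{\left(R,W \right)} = \left(- 183 R + W^{2}\right) + R = \left(W^{2} - 183 R\right) + R = W^{2} - 182 R$)
$\frac{U{\left(46,f{\left(14,15 \right)} \right)}}{-19555 - 10801} = \frac{\left(-5 + 15\right)^{2} - 8372}{-19555 - 10801} = \frac{10^{2} - 8372}{-30356} = \left(100 - 8372\right) \left(- \frac{1}{30356}\right) = \left(-8272\right) \left(- \frac{1}{30356}\right) = \frac{2068}{7589}$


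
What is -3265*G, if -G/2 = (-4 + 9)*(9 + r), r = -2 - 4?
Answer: 97950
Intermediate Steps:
r = -6
G = -30 (G = -2*(-4 + 9)*(9 - 6) = -10*3 = -2*15 = -30)
-3265*G = -3265*(-30) = 97950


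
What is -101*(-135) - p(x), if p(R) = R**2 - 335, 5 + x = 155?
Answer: -8530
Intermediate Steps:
x = 150 (x = -5 + 155 = 150)
p(R) = -335 + R**2
-101*(-135) - p(x) = -101*(-135) - (-335 + 150**2) = 13635 - (-335 + 22500) = 13635 - 1*22165 = 13635 - 22165 = -8530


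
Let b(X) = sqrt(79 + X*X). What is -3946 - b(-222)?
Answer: -3946 - sqrt(49363) ≈ -4168.2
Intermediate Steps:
b(X) = sqrt(79 + X**2)
-3946 - b(-222) = -3946 - sqrt(79 + (-222)**2) = -3946 - sqrt(79 + 49284) = -3946 - sqrt(49363)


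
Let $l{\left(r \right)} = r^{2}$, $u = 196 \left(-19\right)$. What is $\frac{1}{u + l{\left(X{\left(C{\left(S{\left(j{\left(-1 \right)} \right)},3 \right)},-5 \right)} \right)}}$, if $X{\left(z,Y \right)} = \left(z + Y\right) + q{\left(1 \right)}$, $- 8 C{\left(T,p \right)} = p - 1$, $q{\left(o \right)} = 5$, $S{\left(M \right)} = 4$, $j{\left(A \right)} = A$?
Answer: $- \frac{16}{59583} \approx -0.00026853$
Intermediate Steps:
$C{\left(T,p \right)} = \frac{1}{8} - \frac{p}{8}$ ($C{\left(T,p \right)} = - \frac{p - 1}{8} = - \frac{-1 + p}{8} = \frac{1}{8} - \frac{p}{8}$)
$u = -3724$
$X{\left(z,Y \right)} = 5 + Y + z$ ($X{\left(z,Y \right)} = \left(z + Y\right) + 5 = \left(Y + z\right) + 5 = 5 + Y + z$)
$\frac{1}{u + l{\left(X{\left(C{\left(S{\left(j{\left(-1 \right)} \right)},3 \right)},-5 \right)} \right)}} = \frac{1}{-3724 + \left(5 - 5 + \left(\frac{1}{8} - \frac{3}{8}\right)\right)^{2}} = \frac{1}{-3724 + \left(5 - 5 - \frac{1}{4}\right)^{2}} = \frac{1}{-3724 + \left(- \frac{1}{4}\right)^{2}} = \frac{1}{-3724 + \frac{1}{16}} = \frac{1}{- \frac{59583}{16}} = - \frac{16}{59583}$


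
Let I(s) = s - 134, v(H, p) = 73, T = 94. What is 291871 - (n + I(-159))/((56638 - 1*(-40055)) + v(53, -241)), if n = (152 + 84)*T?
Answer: 28243167295/96766 ≈ 2.9187e+5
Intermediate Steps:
I(s) = -134 + s
n = 22184 (n = (152 + 84)*94 = 236*94 = 22184)
291871 - (n + I(-159))/((56638 - 1*(-40055)) + v(53, -241)) = 291871 - (22184 + (-134 - 159))/((56638 - 1*(-40055)) + 73) = 291871 - (22184 - 293)/((56638 + 40055) + 73) = 291871 - 21891/(96693 + 73) = 291871 - 21891/96766 = 28243167295/96766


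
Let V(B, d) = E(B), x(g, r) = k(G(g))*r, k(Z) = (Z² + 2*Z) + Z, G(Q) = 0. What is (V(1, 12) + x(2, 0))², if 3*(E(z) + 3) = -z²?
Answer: 100/9 ≈ 11.111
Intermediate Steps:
k(Z) = Z² + 3*Z
x(g, r) = 0 (x(g, r) = (0*(3 + 0))*r = (0*3)*r = 0*r = 0)
E(z) = -3 - z²/3 (E(z) = -3 + (-z²)/3 = -3 - z²/3)
V(B, d) = -3 - B²/3
(V(1, 12) + x(2, 0))² = ((-3 - ⅓*1²) + 0)² = ((-3 - ⅓*1) + 0)² = ((-3 - ⅓) + 0)² = (-10/3 + 0)² = (-10/3)² = 100/9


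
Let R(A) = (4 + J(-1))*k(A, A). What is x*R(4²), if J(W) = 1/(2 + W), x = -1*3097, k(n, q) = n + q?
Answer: -495520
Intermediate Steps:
x = -3097
R(A) = 10*A (R(A) = (4 + 1/(2 - 1))*(A + A) = (4 + 1/1)*(2*A) = (4 + 1)*(2*A) = 5*(2*A) = 10*A)
x*R(4²) = -30970*4² = -30970*16 = -3097*160 = -495520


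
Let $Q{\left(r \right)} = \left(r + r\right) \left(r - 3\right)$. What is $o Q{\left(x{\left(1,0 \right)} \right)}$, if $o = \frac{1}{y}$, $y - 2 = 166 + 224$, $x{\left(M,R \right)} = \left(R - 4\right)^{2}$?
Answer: $\frac{52}{49} \approx 1.0612$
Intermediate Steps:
$x{\left(M,R \right)} = \left(-4 + R\right)^{2}$
$y = 392$ ($y = 2 + \left(166 + 224\right) = 2 + 390 = 392$)
$o = \frac{1}{392} \approx 0.002551$
$Q{\left(r \right)} = 2 r \left(-3 + r\right)$
$o Q{\left(x{\left(1,0 \right)} \right)} = \frac{2 \left(-4 + 0\right)^{2} \left(-3 + \left(-4 + 0\right)^{2}\right)}{392} = \frac{2 \left(-4\right)^{2} \left(-3 + \left(-4\right)^{2}\right)}{392} = \frac{2 \cdot 16 \left(-3 + 16\right)}{392} = \frac{2 \cdot 16 \cdot 13}{392} = \frac{1}{392} \cdot 416 = \frac{52}{49}$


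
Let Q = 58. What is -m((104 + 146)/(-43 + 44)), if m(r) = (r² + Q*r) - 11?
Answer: -76989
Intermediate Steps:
m(r) = -11 + r² + 58*r (m(r) = (r² + 58*r) - 11 = -11 + r² + 58*r)
-m((104 + 146)/(-43 + 44)) = -(-11 + ((104 + 146)/(-43 + 44))² + 58*((104 + 146)/(-43 + 44))) = -(-11 + (250/1)² + 58*(250/1)) = -(-11 + (250*1)² + 58*(250*1)) = -(-11 + 250² + 58*250) = -(-11 + 62500 + 14500) = -1*76989 = -76989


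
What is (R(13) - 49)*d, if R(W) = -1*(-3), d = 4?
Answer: -184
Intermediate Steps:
R(W) = 3
(R(13) - 49)*d = (3 - 49)*4 = -46*4 = -184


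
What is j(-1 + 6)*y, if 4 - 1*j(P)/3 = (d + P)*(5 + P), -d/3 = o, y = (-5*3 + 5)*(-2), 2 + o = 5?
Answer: 2640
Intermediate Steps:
o = 3 (o = -2 + 5 = 3)
y = 20 (y = (-15 + 5)*(-2) = -10*(-2) = 20)
d = -9 (d = -3*3 = -9)
j(P) = 12 - 3*(-9 + P)*(5 + P)
j(-1 + 6)*y = (147 - 3*(-1 + 6)² + 12*(-1 + 6))*20 = (147 - 3*5² + 12*5)*20 = (147 - 3*25 + 60)*20 = (147 - 75 + 60)*20 = 132*20 = 2640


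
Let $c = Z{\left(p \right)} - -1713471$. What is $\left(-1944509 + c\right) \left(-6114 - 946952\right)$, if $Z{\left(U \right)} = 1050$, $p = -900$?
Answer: $219193743208$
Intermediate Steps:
$c = 1714521$ ($c = 1050 - -1713471 = 1050 + 1713471 = 1714521$)
$\left(-1944509 + c\right) \left(-6114 - 946952\right) = \left(-1944509 + 1714521\right) \left(-6114 - 946952\right) = \left(-229988\right) \left(-953066\right) = 219193743208$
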